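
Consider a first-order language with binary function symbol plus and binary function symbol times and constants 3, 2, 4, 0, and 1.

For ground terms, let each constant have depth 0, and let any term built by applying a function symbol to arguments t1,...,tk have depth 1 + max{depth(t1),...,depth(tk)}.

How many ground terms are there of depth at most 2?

6055

Count level by level. With function symbols plus/2, times/2, the terms of depth ≤ k are the 5 constants together with each function applied to depth-≤(k−1) tuples, so N_k = 5 + N_{k-1}^2 + N_{k-1}^2.
N_0 = 5
N_1 = 5 + 5^2 + 5^2 = 55
N_2 = 5 + 55^2 + 55^2 = 6055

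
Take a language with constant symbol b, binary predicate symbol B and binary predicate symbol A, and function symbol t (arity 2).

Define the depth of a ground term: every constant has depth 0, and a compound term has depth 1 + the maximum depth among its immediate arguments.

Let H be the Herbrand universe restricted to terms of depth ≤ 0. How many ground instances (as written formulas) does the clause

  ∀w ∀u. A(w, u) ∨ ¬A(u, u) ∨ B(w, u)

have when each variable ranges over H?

1

Ground terms of depth ≤ 0:
  Let N_k count ground terms of depth at most k. Each non-constant term of depth ≤ k is some function symbol applied to depth-≤(k−1) arguments, giving N_k = 1 + N_{k-1}^2.
  N_0 = 1
  Explicitly: b.
So there is exactly 1 ground term available for substitution.
Each of w, u ranges independently over the available ground terms, and distinct assignments produce distinct instances.
Number of ground instances = 1^2 = 1.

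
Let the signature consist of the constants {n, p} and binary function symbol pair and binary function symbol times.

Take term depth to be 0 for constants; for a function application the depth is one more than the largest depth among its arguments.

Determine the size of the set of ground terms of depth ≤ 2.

202

Count level by level. With function symbols pair/2, times/2, the terms of depth ≤ k are the 2 constants together with each function applied to depth-≤(k−1) tuples, so N_k = 2 + N_{k-1}^2 + N_{k-1}^2.
N_0 = 2
N_1 = 2 + 2^2 + 2^2 = 10
N_2 = 2 + 10^2 + 10^2 = 202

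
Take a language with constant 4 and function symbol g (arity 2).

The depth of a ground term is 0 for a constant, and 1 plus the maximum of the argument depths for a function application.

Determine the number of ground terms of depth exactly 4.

651

Count level by level. With function symbols g/2, the terms of depth ≤ k are the 1 constant together with each function applied to depth-≤(k−1) tuples, so N_k = 1 + N_{k-1}^2.
N_0 = 1
N_1 = 1 + 1^2 = 2
N_2 = 1 + 2^2 = 5
N_3 = 1 + 5^2 = 26
N_4 = 1 + 26^2 = 677
Terms of depth exactly 4: N_4 − N_3 = 677 − 26 = 651.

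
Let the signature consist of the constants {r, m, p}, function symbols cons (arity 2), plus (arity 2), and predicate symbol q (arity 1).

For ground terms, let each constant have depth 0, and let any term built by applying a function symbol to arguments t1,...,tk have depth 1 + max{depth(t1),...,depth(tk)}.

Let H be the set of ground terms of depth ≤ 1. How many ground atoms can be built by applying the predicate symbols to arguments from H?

21

First count ground terms of depth ≤ 1.
Count level by level. With function symbols cons/2, plus/2, the terms of depth ≤ k are the 3 constants together with each function applied to depth-≤(k−1) tuples, so N_k = 3 + N_{k-1}^2 + N_{k-1}^2.
N_0 = 3
N_1 = 3 + 3^2 + 3^2 = 21
So |H| = 21.
A ground atom is a predicate applied to a tuple of terms from H, so the count is the sum over predicates of |H|^arity:
  q: 21
Total ground atoms: 21.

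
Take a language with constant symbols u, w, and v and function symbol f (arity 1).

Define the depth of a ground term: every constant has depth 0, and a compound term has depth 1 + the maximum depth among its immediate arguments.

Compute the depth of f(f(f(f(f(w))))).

5

depth(f(w)) = 1 + depth(w) = 1 + 0 = 1
depth(f(f(w))) = 1 + depth(f(w)) = 1 + 1 = 2
depth(f(f(f(w)))) = 1 + depth(f(f(w))) = 1 + 2 = 3
depth(f(f(f(f(w))))) = 1 + depth(f(f(f(w)))) = 1 + 3 = 4
depth(f(f(f(f(f(w)))))) = 1 + depth(f(f(f(f(w))))) = 1 + 4 = 5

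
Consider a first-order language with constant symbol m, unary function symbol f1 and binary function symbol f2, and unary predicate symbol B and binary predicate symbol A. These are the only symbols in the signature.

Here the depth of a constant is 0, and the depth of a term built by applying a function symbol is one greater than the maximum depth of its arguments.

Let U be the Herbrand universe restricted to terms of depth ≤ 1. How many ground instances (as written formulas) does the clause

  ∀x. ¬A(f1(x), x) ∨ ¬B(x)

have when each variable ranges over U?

Ground terms of depth ≤ 1:
  Let N_k = |{terms of depth ≤ k}|. Then N_0 = 1 and N_k = 1 + N_{k-1} + N_{k-1}^2 for k ≥ 1 (one summand per function symbol, arity giving the exponent).
  N_0 = 1
  N_1 = 1 + 1 + 1^2 = 3
  Explicitly: m, f1(m), f2(m, m).
So there are 3 ground terms available for substitution.
The clause has 1 distinct variable (x), which appears in the body. In the free term algebra distinct substitutions yield syntactically distinct ground instances.
Number of ground instances = 3.

3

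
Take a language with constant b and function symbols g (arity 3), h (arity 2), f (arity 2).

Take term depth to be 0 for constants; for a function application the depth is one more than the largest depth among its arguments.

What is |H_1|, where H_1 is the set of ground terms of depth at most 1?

4

Let N_k count ground terms of depth at most k. Each non-constant term of depth ≤ k is some function symbol applied to depth-≤(k−1) arguments, giving N_k = 1 + N_{k-1}^3 + N_{k-1}^2 + N_{k-1}^2.
N_0 = 1
N_1 = 1 + 1^3 + 1^2 + 1^2 = 4
Explicitly: b, g(b, b, b), h(b, b), f(b, b).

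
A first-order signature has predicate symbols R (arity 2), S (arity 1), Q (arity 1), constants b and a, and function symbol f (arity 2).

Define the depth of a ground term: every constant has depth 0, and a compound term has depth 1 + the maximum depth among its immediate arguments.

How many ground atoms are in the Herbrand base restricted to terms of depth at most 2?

First count ground terms of depth ≤ 2.
Let N_k count ground terms of depth at most k. Each non-constant term of depth ≤ k is some function symbol applied to depth-≤(k−1) arguments, giving N_k = 2 + N_{k-1}^2.
N_0 = 2
N_1 = 2 + 2^2 = 6
N_2 = 2 + 6^2 = 38
So |H| = 38.
For each predicate symbol, the number of ground atoms is |H| raised to its arity; summing:
  R: 38^2 = 1444;  S: 38;  Q: 38
Total ground atoms: 1444 + 38 + 38 = 1520.

1520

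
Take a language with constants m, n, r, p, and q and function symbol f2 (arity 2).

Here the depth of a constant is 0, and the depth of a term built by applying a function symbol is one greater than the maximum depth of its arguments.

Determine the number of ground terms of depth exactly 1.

25

Count level by level. With function symbols f2/2, the terms of depth ≤ k are the 5 constants together with each function applied to depth-≤(k−1) tuples, so N_k = 5 + N_{k-1}^2.
N_0 = 5
N_1 = 5 + 5^2 = 30
Terms of depth exactly 1: N_1 − N_0 = 30 − 5 = 25.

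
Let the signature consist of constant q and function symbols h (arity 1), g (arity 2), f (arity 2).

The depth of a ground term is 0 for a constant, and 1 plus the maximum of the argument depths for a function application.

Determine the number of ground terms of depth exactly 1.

3

Count level by level. With function symbols h/1, g/2, f/2, the terms of depth ≤ k are the 1 constant together with each function applied to depth-≤(k−1) tuples, so N_k = 1 + N_{k-1} + N_{k-1}^2 + N_{k-1}^2.
N_0 = 1
N_1 = 1 + 1 + 1^2 + 1^2 = 4
Terms of depth exactly 1: N_1 − N_0 = 4 − 1 = 3.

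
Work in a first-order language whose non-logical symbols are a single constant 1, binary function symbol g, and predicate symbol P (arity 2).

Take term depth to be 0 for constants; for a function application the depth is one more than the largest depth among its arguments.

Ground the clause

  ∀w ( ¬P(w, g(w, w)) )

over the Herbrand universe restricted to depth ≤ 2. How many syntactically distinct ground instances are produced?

5

Ground terms of depth ≤ 2:
  Write N_k for the number of ground terms of depth ≤ k. A term of depth ≤ k is either a constant or a function symbol applied to arguments of depth ≤ k−1, so N_k = 1 + N_{k-1}^2.
  N_0 = 1
  N_1 = 1 + 1^2 = 2
  N_2 = 1 + 2^2 = 5
So there are 5 ground terms available for substitution.
The variable w ranges independently over the available ground terms, and distinct assignments produce distinct instances.
Number of ground instances = 5.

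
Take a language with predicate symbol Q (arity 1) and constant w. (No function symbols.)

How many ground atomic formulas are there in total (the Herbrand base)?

With no function symbols, the Herbrand universe is just the 1 constant.
Ground atoms per predicate: Q: 1.
Herbrand base size = 1 = 1.

1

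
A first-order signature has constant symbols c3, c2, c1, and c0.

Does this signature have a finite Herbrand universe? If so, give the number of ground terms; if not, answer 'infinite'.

4

There are no function symbols, so every ground term is one of the 4 constants.
The Herbrand universe is {c3, c2, c1, c0}, which is finite with 4 elements.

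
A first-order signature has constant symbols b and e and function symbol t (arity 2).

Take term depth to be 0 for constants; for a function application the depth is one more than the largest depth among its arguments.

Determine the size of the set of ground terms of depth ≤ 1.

6

Write N_k for the number of ground terms of depth ≤ k. A term of depth ≤ k is either a constant or a function symbol applied to arguments of depth ≤ k−1, so N_k = 2 + N_{k-1}^2.
N_0 = 2
N_1 = 2 + 2^2 = 6
Explicitly: b, e, t(b, b), t(b, e), t(e, b), t(e, e).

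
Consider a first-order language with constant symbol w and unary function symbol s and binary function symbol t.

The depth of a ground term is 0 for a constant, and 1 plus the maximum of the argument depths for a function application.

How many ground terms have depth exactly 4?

Let N_k = |{terms of depth ≤ k}|. Then N_0 = 1 and N_k = 1 + N_{k-1} + N_{k-1}^2 for k ≥ 1 (one summand per function symbol, arity giving the exponent).
N_0 = 1
N_1 = 1 + 1 + 1^2 = 3
N_2 = 1 + 3 + 3^2 = 13
N_3 = 1 + 13 + 13^2 = 183
N_4 = 1 + 183 + 183^2 = 33673
Terms of depth exactly 4: N_4 − N_3 = 33673 − 183 = 33490.

33490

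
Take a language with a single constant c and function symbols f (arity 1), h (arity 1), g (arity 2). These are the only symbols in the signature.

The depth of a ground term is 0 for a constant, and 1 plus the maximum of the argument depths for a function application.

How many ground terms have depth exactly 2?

21

Let N_k = |{terms of depth ≤ k}|. Then N_0 = 1 and N_k = 1 + N_{k-1} + N_{k-1} + N_{k-1}^2 for k ≥ 1 (one summand per function symbol, arity giving the exponent).
N_0 = 1
N_1 = 1 + 1 + 1 + 1^2 = 4
N_2 = 1 + 4 + 4 + 4^2 = 25
Terms of depth exactly 2: N_2 − N_1 = 25 − 4 = 21.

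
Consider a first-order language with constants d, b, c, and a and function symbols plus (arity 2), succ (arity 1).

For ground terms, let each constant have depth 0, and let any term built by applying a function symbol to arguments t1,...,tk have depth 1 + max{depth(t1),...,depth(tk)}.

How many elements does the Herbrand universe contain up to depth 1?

Let N_k count ground terms of depth at most k. Each non-constant term of depth ≤ k is some function symbol applied to depth-≤(k−1) arguments, giving N_k = 4 + N_{k-1}^2 + N_{k-1}.
N_0 = 4
N_1 = 4 + 4^2 + 4 = 24

24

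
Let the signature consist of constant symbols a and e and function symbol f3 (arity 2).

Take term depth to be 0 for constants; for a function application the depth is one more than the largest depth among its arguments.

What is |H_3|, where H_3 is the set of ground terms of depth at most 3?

1446

Let N_k count ground terms of depth at most k. Each non-constant term of depth ≤ k is some function symbol applied to depth-≤(k−1) arguments, giving N_k = 2 + N_{k-1}^2.
N_0 = 2
N_1 = 2 + 2^2 = 6
N_2 = 2 + 6^2 = 38
N_3 = 2 + 38^2 = 1446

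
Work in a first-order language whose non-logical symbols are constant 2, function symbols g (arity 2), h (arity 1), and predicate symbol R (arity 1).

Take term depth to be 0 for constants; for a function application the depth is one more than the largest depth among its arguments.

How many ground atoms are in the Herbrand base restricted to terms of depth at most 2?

13

First count ground terms of depth ≤ 2.
Write N_k for the number of ground terms of depth ≤ k. A term of depth ≤ k is either a constant or a function symbol applied to arguments of depth ≤ k−1, so N_k = 1 + N_{k-1}^2 + N_{k-1}.
N_0 = 1
N_1 = 1 + 1^2 + 1 = 3
N_2 = 1 + 3^2 + 3 = 13
So |H| = 13.
Ground atoms are formed by filling each argument slot of a predicate with a term from H, so an r-ary predicate gives |H|^r atoms:
  R: 13
Total ground atoms: 13.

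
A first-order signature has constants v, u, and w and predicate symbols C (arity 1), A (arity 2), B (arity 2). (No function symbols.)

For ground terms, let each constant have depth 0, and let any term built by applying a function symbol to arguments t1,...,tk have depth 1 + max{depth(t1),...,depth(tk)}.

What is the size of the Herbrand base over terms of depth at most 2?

First count ground terms of depth ≤ 2.
With no function symbols every ground term is a constant, so there are exactly 3 ground terms at every depth bound.
N_0 = 3
N_1 = 3
N_2 = 3
Explicitly: v, u, w.
So |H| = 3.
Each predicate of arity r yields |H|^r ground atoms (one per choice of an r-tuple from H):
  C: 3;  A: 3^2 = 9;  B: 3^2 = 9
Total ground atoms: 3 + 9 + 9 = 21.

21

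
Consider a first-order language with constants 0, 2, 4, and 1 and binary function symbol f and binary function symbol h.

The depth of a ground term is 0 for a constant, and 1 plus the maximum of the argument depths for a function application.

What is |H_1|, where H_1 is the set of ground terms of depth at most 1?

If N_k denotes the number of depth-≤k ground terms, the 4 constants give N_0 = 4, and each function symbol of arity r contributes N_{k-1}^r new terms at level k: N_k = 4 + N_{k-1}^2 + N_{k-1}^2.
N_0 = 4
N_1 = 4 + 4^2 + 4^2 = 36

36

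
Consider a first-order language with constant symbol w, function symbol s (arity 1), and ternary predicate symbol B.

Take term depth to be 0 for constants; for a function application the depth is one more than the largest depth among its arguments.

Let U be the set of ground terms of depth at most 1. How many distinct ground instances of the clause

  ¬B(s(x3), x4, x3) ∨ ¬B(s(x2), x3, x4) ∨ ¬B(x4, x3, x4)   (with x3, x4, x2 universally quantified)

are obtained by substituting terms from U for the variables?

Ground terms of depth ≤ 1:
  Write N_k for the number of ground terms of depth ≤ k. A term of depth ≤ k is either a constant or a function symbol applied to arguments of depth ≤ k−1, so N_k = 1 + N_{k-1}.
  N_0 = 1
  N_1 = 1 + 1 = 2
  Explicitly: w, s(w).
So there are 2 ground terms available for substitution.
The clause has 3 distinct variables (x3, x4, x2), each appearing in the body. In the free term algebra distinct substitutions yield syntactically distinct ground instances.
Number of ground instances = 2^3 = 8.

8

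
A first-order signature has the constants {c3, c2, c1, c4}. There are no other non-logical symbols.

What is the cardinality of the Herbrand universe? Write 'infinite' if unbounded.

4

There are no function symbols, so every ground term is one of the 4 constants.
The Herbrand universe is {c3, c2, c1, c4}, which is finite with 4 elements.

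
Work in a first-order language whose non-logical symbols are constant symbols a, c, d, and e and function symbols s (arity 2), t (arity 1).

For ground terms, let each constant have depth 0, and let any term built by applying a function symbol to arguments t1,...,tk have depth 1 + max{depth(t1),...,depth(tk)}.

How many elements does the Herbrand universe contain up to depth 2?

Write N_k for the number of ground terms of depth ≤ k. A term of depth ≤ k is either a constant or a function symbol applied to arguments of depth ≤ k−1, so N_k = 4 + N_{k-1}^2 + N_{k-1}.
N_0 = 4
N_1 = 4 + 4^2 + 4 = 24
N_2 = 4 + 24^2 + 24 = 604

604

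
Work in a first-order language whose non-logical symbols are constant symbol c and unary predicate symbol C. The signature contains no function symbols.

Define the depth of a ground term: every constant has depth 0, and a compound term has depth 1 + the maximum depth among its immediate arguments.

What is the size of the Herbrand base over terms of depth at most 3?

1

First count ground terms of depth ≤ 3.
With no function symbols every ground term is a constant, so there is exactly 1 ground term at every depth bound.
N_0 = 1
N_1 = 1
N_2 = 1
N_3 = 1
Explicitly: c.
So |H| = 1.
Each predicate of arity r yields |H|^r ground atoms (one per choice of an r-tuple from H):
  C: 1
Total ground atoms: 1.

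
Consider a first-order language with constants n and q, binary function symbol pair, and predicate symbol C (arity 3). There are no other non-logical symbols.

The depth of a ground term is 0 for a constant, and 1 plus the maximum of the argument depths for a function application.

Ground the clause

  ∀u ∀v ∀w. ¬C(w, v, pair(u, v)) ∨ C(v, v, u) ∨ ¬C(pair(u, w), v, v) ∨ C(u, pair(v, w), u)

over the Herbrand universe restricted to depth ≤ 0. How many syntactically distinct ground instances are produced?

8

Ground terms of depth ≤ 0:
  Let N_k = |{terms of depth ≤ k}|. Then N_0 = 2 and N_k = 2 + N_{k-1}^2 for k ≥ 1 (one summand per function symbol, arity giving the exponent).
  N_0 = 2
So there are 2 ground terms available for substitution.
There are 3 variables to instantiate (u, v, w), each occurring in at least one literal, so different choices give different ground instances.
Number of ground instances = 2^3 = 8.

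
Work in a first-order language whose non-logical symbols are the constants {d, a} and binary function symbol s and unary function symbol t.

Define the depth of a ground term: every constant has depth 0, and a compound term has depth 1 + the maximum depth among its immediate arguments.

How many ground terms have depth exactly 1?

Let N_k = |{terms of depth ≤ k}|. Then N_0 = 2 and N_k = 2 + N_{k-1}^2 + N_{k-1} for k ≥ 1 (one summand per function symbol, arity giving the exponent).
N_0 = 2
N_1 = 2 + 2^2 + 2 = 8
Terms of depth exactly 1: N_1 − N_0 = 8 − 2 = 6.

6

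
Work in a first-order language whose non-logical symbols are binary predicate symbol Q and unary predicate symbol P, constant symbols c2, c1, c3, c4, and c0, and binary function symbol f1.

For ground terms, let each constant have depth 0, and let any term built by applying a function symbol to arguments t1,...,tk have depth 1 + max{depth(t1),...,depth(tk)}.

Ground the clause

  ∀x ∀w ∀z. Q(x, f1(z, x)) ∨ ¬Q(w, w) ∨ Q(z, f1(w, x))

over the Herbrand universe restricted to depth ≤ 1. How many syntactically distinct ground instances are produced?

Ground terms of depth ≤ 1:
  Count level by level. With function symbols f1/2, the terms of depth ≤ k are the 5 constants together with each function applied to depth-≤(k−1) tuples, so N_k = 5 + N_{k-1}^2.
  N_0 = 5
  N_1 = 5 + 5^2 = 30
So there are 30 ground terms available for substitution.
The clause has 3 distinct variables (x, w, z), each appearing in the body. In the free term algebra distinct substitutions yield syntactically distinct ground instances.
Number of ground instances = 30^3 = 27000.

27000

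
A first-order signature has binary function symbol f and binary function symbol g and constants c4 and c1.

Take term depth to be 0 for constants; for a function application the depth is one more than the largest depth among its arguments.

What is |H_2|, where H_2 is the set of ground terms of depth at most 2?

202

Write N_k for the number of ground terms of depth ≤ k. A term of depth ≤ k is either a constant or a function symbol applied to arguments of depth ≤ k−1, so N_k = 2 + N_{k-1}^2 + N_{k-1}^2.
N_0 = 2
N_1 = 2 + 2^2 + 2^2 = 10
N_2 = 2 + 10^2 + 10^2 = 202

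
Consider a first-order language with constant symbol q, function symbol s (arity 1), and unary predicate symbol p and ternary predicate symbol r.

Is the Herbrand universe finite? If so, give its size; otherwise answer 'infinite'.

The signature has at least one function symbol (s, arity 1) and at least one constant (q).
Iterating s gives infinitely many distinct ground terms: q, s(q), s(s(q)), ...
So the Herbrand universe is infinite.

infinite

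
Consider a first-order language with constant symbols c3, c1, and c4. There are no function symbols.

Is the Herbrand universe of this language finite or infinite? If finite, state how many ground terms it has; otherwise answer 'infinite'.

There are no function symbols, so every ground term is one of the 3 constants.
The Herbrand universe is {c3, c1, c4}, which is finite with 3 elements.

3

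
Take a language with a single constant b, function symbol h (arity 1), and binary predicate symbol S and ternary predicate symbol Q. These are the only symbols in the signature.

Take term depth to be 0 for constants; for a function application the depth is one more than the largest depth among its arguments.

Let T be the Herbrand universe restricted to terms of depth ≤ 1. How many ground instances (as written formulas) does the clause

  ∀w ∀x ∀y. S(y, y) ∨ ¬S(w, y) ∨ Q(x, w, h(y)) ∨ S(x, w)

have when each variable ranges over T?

8

Ground terms of depth ≤ 1:
  Let N_k count ground terms of depth at most k. Each non-constant term of depth ≤ k is some function symbol applied to depth-≤(k−1) arguments, giving N_k = 1 + N_{k-1}.
  N_0 = 1
  N_1 = 1 + 1 = 2
  Explicitly: b, h(b).
So there are 2 ground terms available for substitution.
The body mentions every one of the 3 quantified variables; since ground terms form a free algebra, no two substitutions collapse to the same formula.
Number of ground instances = 2^3 = 8.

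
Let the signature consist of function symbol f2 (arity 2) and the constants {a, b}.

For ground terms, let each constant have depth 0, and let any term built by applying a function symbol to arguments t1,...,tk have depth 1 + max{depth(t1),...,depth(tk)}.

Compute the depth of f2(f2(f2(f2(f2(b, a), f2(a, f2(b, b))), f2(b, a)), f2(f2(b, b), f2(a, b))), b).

6

depth(f2(b, a)) = 1 + max(0, 0) = 1
depth(f2(b, b)) = 1 + max(0, 0) = 1
depth(f2(a, f2(b, b))) = 1 + max(0, 1) = 2
depth(f2(f2(b, a), f2(a, f2(b, b)))) = 1 + max(1, 2) = 3
depth(f2(f2(f2(b, a), f2(a, f2(b, b))), f2(b, a))) = 1 + max(3, 1) = 4
depth(f2(a, b)) = 1 + max(0, 0) = 1
depth(f2(f2(b, b), f2(a, b))) = 1 + max(1, 1) = 2
depth(f2(f2(f2(f2(b, a), f2(a, f2(b, b))), f2(b, a)), f2(f2(b, b), f2(a, b)))) = 1 + max(4, 2) = 5
depth(f2(f2(f2(f2(f2(b, a), f2(a, f2(b, b))), f2(b, a)), f2(f2(b, b), f2(a, b))), b)) = 1 + max(5, 0) = 6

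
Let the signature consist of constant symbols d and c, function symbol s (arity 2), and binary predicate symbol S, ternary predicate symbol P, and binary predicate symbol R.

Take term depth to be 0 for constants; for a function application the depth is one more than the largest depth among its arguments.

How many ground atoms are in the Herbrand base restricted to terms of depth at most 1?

288

First count ground terms of depth ≤ 1.
If N_k denotes the number of depth-≤k ground terms, the 2 constants give N_0 = 2, and each function symbol of arity r contributes N_{k-1}^r new terms at level k: N_k = 2 + N_{k-1}^2.
N_0 = 2
N_1 = 2 + 2^2 = 6
So |H| = 6.
Each predicate of arity r yields |H|^r ground atoms (one per choice of an r-tuple from H):
  S: 6^2 = 36;  P: 6^3 = 216;  R: 6^2 = 36
Total ground atoms: 36 + 216 + 36 = 288.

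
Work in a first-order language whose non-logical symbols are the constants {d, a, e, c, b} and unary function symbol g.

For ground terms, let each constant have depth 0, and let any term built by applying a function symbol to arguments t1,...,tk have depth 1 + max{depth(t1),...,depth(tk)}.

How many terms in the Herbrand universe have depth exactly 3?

5

Let N_k count ground terms of depth at most k. Each non-constant term of depth ≤ k is some function symbol applied to depth-≤(k−1) arguments, giving N_k = 5 + N_{k-1}.
N_0 = 5
N_1 = 5 + 5 = 10
N_2 = 5 + 10 = 15
N_3 = 5 + 15 = 20
Terms of depth exactly 3: N_3 − N_2 = 20 − 15 = 5.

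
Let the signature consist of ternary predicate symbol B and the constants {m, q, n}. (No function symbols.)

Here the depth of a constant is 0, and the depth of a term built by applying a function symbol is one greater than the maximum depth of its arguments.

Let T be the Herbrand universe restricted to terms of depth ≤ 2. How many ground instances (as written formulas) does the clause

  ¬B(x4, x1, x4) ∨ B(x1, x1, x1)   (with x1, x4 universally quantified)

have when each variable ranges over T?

9

Ground terms of depth ≤ 2:
  With no function symbols every ground term is a constant, so there are exactly 3 ground terms at every depth bound.
  N_0 = 3
  N_1 = 3
  N_2 = 3
  Explicitly: m, q, n.
So there are 3 ground terms available for substitution.
There are 2 variables to instantiate (x1, x4), each occurring in at least one literal, so different choices give different ground instances.
Number of ground instances = 3^2 = 9.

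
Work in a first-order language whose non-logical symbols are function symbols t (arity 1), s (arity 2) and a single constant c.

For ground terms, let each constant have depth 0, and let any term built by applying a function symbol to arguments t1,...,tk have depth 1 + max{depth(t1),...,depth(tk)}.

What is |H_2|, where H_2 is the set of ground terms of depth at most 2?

Count level by level. With function symbols t/1, s/2, the terms of depth ≤ k are the 1 constant together with each function applied to depth-≤(k−1) tuples, so N_k = 1 + N_{k-1} + N_{k-1}^2.
N_0 = 1
N_1 = 1 + 1 + 1^2 = 3
N_2 = 1 + 3 + 3^2 = 13

13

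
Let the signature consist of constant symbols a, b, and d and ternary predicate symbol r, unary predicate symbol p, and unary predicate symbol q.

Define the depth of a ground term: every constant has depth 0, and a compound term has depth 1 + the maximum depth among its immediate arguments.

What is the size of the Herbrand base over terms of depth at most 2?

33

First count ground terms of depth ≤ 2.
With no function symbols every ground term is a constant, so there are exactly 3 ground terms at every depth bound.
N_0 = 3
N_1 = 3
N_2 = 3
Explicitly: a, b, d.
So |H| = 3.
For each predicate symbol, the number of ground atoms is |H| raised to its arity; summing:
  r: 3^3 = 27;  p: 3;  q: 3
Total ground atoms: 27 + 3 + 3 = 33.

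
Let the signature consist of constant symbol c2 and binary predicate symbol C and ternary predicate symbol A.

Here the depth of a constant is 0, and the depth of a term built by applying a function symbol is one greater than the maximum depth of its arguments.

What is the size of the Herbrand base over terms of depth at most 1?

First count ground terms of depth ≤ 1.
With no function symbols every ground term is a constant, so there is exactly 1 ground term at every depth bound.
N_0 = 1
N_1 = 1
Explicitly: c2.
So |H| = 1.
For each predicate symbol, the number of ground atoms is |H| raised to its arity; summing:
  C: 1^2 = 1;  A: 1^3 = 1
Total ground atoms: 1 + 1 = 2.

2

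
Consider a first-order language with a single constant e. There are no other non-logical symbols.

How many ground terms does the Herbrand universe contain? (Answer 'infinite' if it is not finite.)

There are no function symbols, so the only ground term is the single constant.
The Herbrand universe is {e}, finite with 1 element.

1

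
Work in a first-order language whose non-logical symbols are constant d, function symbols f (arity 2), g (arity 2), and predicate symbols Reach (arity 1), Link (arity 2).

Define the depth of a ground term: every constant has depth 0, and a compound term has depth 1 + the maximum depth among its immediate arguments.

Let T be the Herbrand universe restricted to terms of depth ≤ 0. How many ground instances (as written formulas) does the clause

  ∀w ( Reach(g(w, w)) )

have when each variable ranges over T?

1

Ground terms of depth ≤ 0:
  Write N_k for the number of ground terms of depth ≤ k. A term of depth ≤ k is either a constant or a function symbol applied to arguments of depth ≤ k−1, so N_k = 1 + N_{k-1}^2 + N_{k-1}^2.
  N_0 = 1
  Explicitly: d.
So there is exactly 1 ground term available for substitution.
The variable w ranges independently over the available ground terms, and distinct assignments produce distinct instances.
Number of ground instances = 1.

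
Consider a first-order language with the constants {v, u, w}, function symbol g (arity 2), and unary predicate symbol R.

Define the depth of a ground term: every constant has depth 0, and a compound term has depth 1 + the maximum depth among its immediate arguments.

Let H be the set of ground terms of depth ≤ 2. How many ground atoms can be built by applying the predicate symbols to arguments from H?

First count ground terms of depth ≤ 2.
Count level by level. With function symbols g/2, the terms of depth ≤ k are the 3 constants together with each function applied to depth-≤(k−1) tuples, so N_k = 3 + N_{k-1}^2.
N_0 = 3
N_1 = 3 + 3^2 = 12
N_2 = 3 + 12^2 = 147
So |H| = 147.
Ground atoms are formed by filling each argument slot of a predicate with a term from H, so an r-ary predicate gives |H|^r atoms:
  R: 147
Total ground atoms: 147.

147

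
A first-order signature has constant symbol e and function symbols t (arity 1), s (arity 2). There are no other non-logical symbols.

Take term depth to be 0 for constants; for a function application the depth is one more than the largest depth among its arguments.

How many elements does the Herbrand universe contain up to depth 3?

183

Write N_k for the number of ground terms of depth ≤ k. A term of depth ≤ k is either a constant or a function symbol applied to arguments of depth ≤ k−1, so N_k = 1 + N_{k-1} + N_{k-1}^2.
N_0 = 1
N_1 = 1 + 1 + 1^2 = 3
N_2 = 1 + 3 + 3^2 = 13
N_3 = 1 + 13 + 13^2 = 183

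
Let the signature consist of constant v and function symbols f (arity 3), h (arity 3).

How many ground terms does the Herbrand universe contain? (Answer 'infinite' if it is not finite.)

infinite

The signature has at least one function symbol (f, arity 3) and at least one constant (v).
Iterating f gives infinitely many distinct ground terms: v, f(v, v, v), f(f(v, v, v), f(v, v, v), f(v, v, v)), ...
So the Herbrand universe is infinite.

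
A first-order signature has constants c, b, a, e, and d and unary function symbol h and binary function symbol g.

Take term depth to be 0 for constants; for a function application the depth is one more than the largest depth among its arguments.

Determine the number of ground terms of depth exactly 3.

1600230

Write N_k for the number of ground terms of depth ≤ k. A term of depth ≤ k is either a constant or a function symbol applied to arguments of depth ≤ k−1, so N_k = 5 + N_{k-1} + N_{k-1}^2.
N_0 = 5
N_1 = 5 + 5 + 5^2 = 35
N_2 = 5 + 35 + 35^2 = 1265
N_3 = 5 + 1265 + 1265^2 = 1601495
Terms of depth exactly 3: N_3 − N_2 = 1601495 − 1265 = 1600230.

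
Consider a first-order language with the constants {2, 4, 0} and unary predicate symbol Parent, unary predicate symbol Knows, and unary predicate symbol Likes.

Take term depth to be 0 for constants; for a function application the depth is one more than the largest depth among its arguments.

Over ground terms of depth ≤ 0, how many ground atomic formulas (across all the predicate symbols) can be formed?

First count ground terms of depth ≤ 0.
With no function symbols every ground term is a constant, so there are exactly 3 ground terms at every depth bound.
N_0 = 3
Explicitly: 2, 4, 0.
So |H| = 3.
For each predicate symbol, the number of ground atoms is |H| raised to its arity; summing:
  Parent: 3;  Knows: 3;  Likes: 3
Total ground atoms: 3 + 3 + 3 = 9.

9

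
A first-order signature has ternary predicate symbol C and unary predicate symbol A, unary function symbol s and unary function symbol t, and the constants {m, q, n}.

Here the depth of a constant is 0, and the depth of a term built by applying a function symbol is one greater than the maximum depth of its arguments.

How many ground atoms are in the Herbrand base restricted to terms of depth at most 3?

First count ground terms of depth ≤ 3.
Write N_k for the number of ground terms of depth ≤ k. A term of depth ≤ k is either a constant or a function symbol applied to arguments of depth ≤ k−1, so N_k = 3 + N_{k-1} + N_{k-1}.
N_0 = 3
N_1 = 3 + 3 + 3 = 9
N_2 = 3 + 9 + 9 = 21
N_3 = 3 + 21 + 21 = 45
So |H| = 45.
Ground atoms are formed by filling each argument slot of a predicate with a term from H, so an r-ary predicate gives |H|^r atoms:
  C: 45^3 = 91125;  A: 45
Total ground atoms: 91125 + 45 = 91170.

91170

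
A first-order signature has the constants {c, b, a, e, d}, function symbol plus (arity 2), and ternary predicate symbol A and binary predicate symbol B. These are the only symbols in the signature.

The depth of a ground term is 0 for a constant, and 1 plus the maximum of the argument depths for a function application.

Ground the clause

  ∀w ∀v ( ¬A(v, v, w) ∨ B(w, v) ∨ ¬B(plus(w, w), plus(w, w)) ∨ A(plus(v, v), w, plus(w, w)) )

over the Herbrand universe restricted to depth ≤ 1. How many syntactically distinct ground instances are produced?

900

Ground terms of depth ≤ 1:
  Write N_k for the number of ground terms of depth ≤ k. A term of depth ≤ k is either a constant or a function symbol applied to arguments of depth ≤ k−1, so N_k = 5 + N_{k-1}^2.
  N_0 = 5
  N_1 = 5 + 5^2 = 30
So there are 30 ground terms available for substitution.
The body mentions every one of the 2 quantified variables; since ground terms form a free algebra, no two substitutions collapse to the same formula.
Number of ground instances = 30^2 = 900.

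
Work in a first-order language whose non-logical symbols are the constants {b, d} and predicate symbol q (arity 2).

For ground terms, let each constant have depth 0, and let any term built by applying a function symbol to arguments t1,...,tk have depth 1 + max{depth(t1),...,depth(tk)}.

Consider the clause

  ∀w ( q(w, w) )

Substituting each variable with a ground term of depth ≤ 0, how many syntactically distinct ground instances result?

Ground terms of depth ≤ 0:
  With no function symbols every ground term is a constant, so there are exactly 2 ground terms at every depth bound.
  N_0 = 2
  Explicitly: b, d.
So there are 2 ground terms available for substitution.
The clause has 1 distinct variable (w), which appears in the body. In the free term algebra distinct substitutions yield syntactically distinct ground instances.
Number of ground instances = 2.

2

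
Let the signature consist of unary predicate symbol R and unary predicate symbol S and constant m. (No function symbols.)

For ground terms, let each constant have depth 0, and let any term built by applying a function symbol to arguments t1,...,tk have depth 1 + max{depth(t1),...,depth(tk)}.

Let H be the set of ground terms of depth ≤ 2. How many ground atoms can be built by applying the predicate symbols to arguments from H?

2

First count ground terms of depth ≤ 2.
With no function symbols every ground term is a constant, so there is exactly 1 ground term at every depth bound.
N_0 = 1
N_1 = 1
N_2 = 1
So |H| = 1.
A ground atom is a predicate applied to a tuple of terms from H, so the count is the sum over predicates of |H|^arity:
  R: 1;  S: 1
Total ground atoms: 1 + 1 = 2.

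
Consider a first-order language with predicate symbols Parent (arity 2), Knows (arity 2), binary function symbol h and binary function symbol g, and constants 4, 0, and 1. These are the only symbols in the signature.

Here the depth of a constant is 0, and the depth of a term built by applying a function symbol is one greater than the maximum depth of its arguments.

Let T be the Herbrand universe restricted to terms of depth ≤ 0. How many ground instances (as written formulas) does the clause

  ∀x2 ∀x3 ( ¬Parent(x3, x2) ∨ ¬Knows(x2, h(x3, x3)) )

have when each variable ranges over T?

Ground terms of depth ≤ 0:
  If N_k denotes the number of depth-≤k ground terms, the 3 constants give N_0 = 3, and each function symbol of arity r contributes N_{k-1}^r new terms at level k: N_k = 3 + N_{k-1}^2 + N_{k-1}^2.
  N_0 = 3
So there are 3 ground terms available for substitution.
The body mentions every one of the 2 quantified variables; since ground terms form a free algebra, no two substitutions collapse to the same formula.
Number of ground instances = 3^2 = 9.

9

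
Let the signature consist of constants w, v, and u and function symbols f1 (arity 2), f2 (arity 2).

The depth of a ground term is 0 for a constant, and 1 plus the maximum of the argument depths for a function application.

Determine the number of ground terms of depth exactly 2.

Write N_k for the number of ground terms of depth ≤ k. A term of depth ≤ k is either a constant or a function symbol applied to arguments of depth ≤ k−1, so N_k = 3 + N_{k-1}^2 + N_{k-1}^2.
N_0 = 3
N_1 = 3 + 3^2 + 3^2 = 21
N_2 = 3 + 21^2 + 21^2 = 885
Terms of depth exactly 2: N_2 − N_1 = 885 − 21 = 864.

864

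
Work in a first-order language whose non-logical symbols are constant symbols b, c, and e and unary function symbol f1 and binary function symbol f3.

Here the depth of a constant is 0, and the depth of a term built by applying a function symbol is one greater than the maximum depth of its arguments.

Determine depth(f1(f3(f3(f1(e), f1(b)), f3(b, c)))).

4

depth(f1(e)) = 1 + depth(e) = 1 + 0 = 1
depth(f1(b)) = 1 + depth(b) = 1 + 0 = 1
depth(f3(f1(e), f1(b))) = 1 + max(1, 1) = 2
depth(f3(b, c)) = 1 + max(0, 0) = 1
depth(f3(f3(f1(e), f1(b)), f3(b, c))) = 1 + max(2, 1) = 3
depth(f1(f3(f3(f1(e), f1(b)), f3(b, c)))) = 1 + depth(f3(f3(f1(e), f1(b)), f3(b, c))) = 1 + 3 = 4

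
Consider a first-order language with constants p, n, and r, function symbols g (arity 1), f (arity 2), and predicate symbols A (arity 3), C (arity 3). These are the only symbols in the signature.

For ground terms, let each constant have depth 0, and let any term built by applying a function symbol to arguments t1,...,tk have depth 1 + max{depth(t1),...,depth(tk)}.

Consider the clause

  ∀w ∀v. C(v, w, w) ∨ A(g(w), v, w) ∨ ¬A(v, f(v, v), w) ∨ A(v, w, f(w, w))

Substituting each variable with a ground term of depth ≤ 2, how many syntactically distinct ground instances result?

59049

Ground terms of depth ≤ 2:
  Write N_k for the number of ground terms of depth ≤ k. A term of depth ≤ k is either a constant or a function symbol applied to arguments of depth ≤ k−1, so N_k = 3 + N_{k-1} + N_{k-1}^2.
  N_0 = 3
  N_1 = 3 + 3 + 3^2 = 15
  N_2 = 3 + 15 + 15^2 = 243
So there are 243 ground terms available for substitution.
Each of w, v ranges independently over the available ground terms, and distinct assignments produce distinct instances.
Number of ground instances = 243^2 = 59049.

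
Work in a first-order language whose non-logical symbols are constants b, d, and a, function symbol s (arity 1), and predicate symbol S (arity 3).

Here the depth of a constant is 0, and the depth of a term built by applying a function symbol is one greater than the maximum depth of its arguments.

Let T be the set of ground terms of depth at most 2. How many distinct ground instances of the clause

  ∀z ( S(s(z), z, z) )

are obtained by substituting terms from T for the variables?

Ground terms of depth ≤ 2:
  Let N_k count ground terms of depth at most k. Each non-constant term of depth ≤ k is some function symbol applied to depth-≤(k−1) arguments, giving N_k = 3 + N_{k-1}.
  N_0 = 3
  N_1 = 3 + 3 = 6
  N_2 = 3 + 6 = 9
So there are 9 ground terms available for substitution.
There is 1 variable to instantiate (z),  occurring in at least one literal, so different choices give different ground instances.
Number of ground instances = 9.

9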